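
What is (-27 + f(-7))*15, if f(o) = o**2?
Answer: 330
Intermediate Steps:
(-27 + f(-7))*15 = (-27 + (-7)**2)*15 = (-27 + 49)*15 = 22*15 = 330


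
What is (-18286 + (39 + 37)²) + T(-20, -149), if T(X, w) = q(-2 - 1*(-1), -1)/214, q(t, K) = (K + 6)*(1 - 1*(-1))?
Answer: -1338565/107 ≈ -12510.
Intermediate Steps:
q(t, K) = 12 + 2*K (q(t, K) = (6 + K)*(1 + 1) = (6 + K)*2 = 12 + 2*K)
T(X, w) = 5/107 (T(X, w) = (12 + 2*(-1))/214 = (12 - 2)*(1/214) = 10*(1/214) = 5/107)
(-18286 + (39 + 37)²) + T(-20, -149) = (-18286 + (39 + 37)²) + 5/107 = (-18286 + 76²) + 5/107 = (-18286 + 5776) + 5/107 = -12510 + 5/107 = -1338565/107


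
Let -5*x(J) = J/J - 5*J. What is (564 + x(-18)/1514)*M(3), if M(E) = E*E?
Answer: 38424501/7570 ≈ 5075.9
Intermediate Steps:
M(E) = E²
x(J) = -⅕ + J (x(J) = -(J/J - 5*J)/5 = -(1 - 5*J)/5 = -⅕ + J)
(564 + x(-18)/1514)*M(3) = (564 + (-⅕ - 18)/1514)*3² = (564 - 91/5*1/1514)*9 = (564 - 91/7570)*9 = (4269389/7570)*9 = 38424501/7570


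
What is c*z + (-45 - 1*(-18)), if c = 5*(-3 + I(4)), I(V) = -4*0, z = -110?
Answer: 1623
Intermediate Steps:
I(V) = 0
c = -15 (c = 5*(-3 + 0) = 5*(-3) = -15)
c*z + (-45 - 1*(-18)) = -15*(-110) + (-45 - 1*(-18)) = 1650 + (-45 + 18) = 1650 - 27 = 1623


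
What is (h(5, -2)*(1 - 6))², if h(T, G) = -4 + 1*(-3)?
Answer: 1225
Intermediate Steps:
h(T, G) = -7 (h(T, G) = -4 - 3 = -7)
(h(5, -2)*(1 - 6))² = (-7*(1 - 6))² = (-7*(-5))² = 35² = 1225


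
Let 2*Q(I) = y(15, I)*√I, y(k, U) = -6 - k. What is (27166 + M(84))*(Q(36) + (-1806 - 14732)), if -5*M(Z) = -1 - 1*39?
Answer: -451115574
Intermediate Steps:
Q(I) = -21*√I/2 (Q(I) = ((-6 - 1*15)*√I)/2 = ((-6 - 15)*√I)/2 = (-21*√I)/2 = -21*√I/2)
M(Z) = 8 (M(Z) = -(-1 - 1*39)/5 = -(-1 - 39)/5 = -⅕*(-40) = 8)
(27166 + M(84))*(Q(36) + (-1806 - 14732)) = (27166 + 8)*(-21*√36/2 + (-1806 - 14732)) = 27174*(-21/2*6 - 16538) = 27174*(-63 - 16538) = 27174*(-16601) = -451115574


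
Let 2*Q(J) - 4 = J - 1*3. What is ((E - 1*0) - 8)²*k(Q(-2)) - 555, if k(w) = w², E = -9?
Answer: -1931/4 ≈ -482.75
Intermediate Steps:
Q(J) = ½ + J/2 (Q(J) = 2 + (J - 1*3)/2 = 2 + (J - 3)/2 = 2 + (-3 + J)/2 = 2 + (-3/2 + J/2) = ½ + J/2)
((E - 1*0) - 8)²*k(Q(-2)) - 555 = ((-9 - 1*0) - 8)²*(½ + (½)*(-2))² - 555 = ((-9 + 0) - 8)²*(½ - 1)² - 555 = (-9 - 8)²*(-½)² - 555 = (-17)²*(¼) - 555 = 289*(¼) - 555 = 289/4 - 555 = -1931/4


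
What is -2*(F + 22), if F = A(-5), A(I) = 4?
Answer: -52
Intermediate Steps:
F = 4
-2*(F + 22) = -2*(4 + 22) = -2*26 = -52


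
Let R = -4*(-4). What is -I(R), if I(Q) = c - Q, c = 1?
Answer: 15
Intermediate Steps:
R = 16
I(Q) = 1 - Q
-I(R) = -(1 - 1*16) = -(1 - 16) = -1*(-15) = 15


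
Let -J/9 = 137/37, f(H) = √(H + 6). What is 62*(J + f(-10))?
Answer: -76446/37 + 124*I ≈ -2066.1 + 124.0*I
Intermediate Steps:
f(H) = √(6 + H)
J = -1233/37 ≈ -33.324
62*(J + f(-10)) = 62*(-1233/37 + √(6 - 10)) = 62*(-1233/37 + √(-4)) = 62*(-1233/37 + 2*I) = -76446/37 + 124*I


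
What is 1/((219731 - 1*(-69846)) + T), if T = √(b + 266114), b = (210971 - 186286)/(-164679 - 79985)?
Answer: 70849067128/20516195203233845 - 54*√5462861400794/20516195203233845 ≈ 3.4472e-6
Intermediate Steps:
b = -24685/244664 (b = 24685/(-244664) = 24685*(-1/244664) = -24685/244664 ≈ -0.10089)
T = 27*√5462861400794/122332 (T = √(-24685/244664 + 266114) = √(65108491011/244664) = 27*√5462861400794/122332 ≈ 515.86)
1/((219731 - 1*(-69846)) + T) = 1/((219731 - 1*(-69846)) + 27*√5462861400794/122332) = 1/((219731 + 69846) + 27*√5462861400794/122332) = 1/(289577 + 27*√5462861400794/122332)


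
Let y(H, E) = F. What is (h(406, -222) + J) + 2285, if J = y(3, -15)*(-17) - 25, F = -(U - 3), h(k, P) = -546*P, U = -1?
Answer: 123404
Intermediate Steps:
F = 4 (F = -(-1 - 3) = -1*(-4) = 4)
y(H, E) = 4
J = -93 (J = 4*(-17) - 25 = -68 - 25 = -93)
(h(406, -222) + J) + 2285 = (-546*(-222) - 93) + 2285 = (121212 - 93) + 2285 = 121119 + 2285 = 123404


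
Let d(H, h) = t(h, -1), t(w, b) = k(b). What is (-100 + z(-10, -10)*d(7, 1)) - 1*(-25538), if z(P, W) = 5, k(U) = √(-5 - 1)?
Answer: 25438 + 5*I*√6 ≈ 25438.0 + 12.247*I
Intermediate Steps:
k(U) = I*√6 (k(U) = √(-6) = I*√6)
t(w, b) = I*√6
d(H, h) = I*√6
(-100 + z(-10, -10)*d(7, 1)) - 1*(-25538) = (-100 + 5*(I*√6)) - 1*(-25538) = (-100 + 5*I*√6) + 25538 = 25438 + 5*I*√6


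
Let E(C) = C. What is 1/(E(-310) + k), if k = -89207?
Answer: -1/89517 ≈ -1.1171e-5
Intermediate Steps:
1/(E(-310) + k) = 1/(-310 - 89207) = 1/(-89517) = -1/89517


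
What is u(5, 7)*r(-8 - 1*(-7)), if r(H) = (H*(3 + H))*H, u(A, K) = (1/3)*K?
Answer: 14/3 ≈ 4.6667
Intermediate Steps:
u(A, K) = K/3 (u(A, K) = (1*(⅓))*K = K/3)
r(H) = H²*(3 + H)
u(5, 7)*r(-8 - 1*(-7)) = ((⅓)*7)*((-8 - 1*(-7))²*(3 + (-8 - 1*(-7)))) = 7*((-8 + 7)²*(3 + (-8 + 7)))/3 = 7*((-1)²*(3 - 1))/3 = 7*(1*2)/3 = (7/3)*2 = 14/3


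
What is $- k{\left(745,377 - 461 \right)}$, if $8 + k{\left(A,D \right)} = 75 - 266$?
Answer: $199$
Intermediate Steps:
$k{\left(A,D \right)} = -199$ ($k{\left(A,D \right)} = -8 + \left(75 - 266\right) = -8 - 191 = -199$)
$- k{\left(745,377 - 461 \right)} = \left(-1\right) \left(-199\right) = 199$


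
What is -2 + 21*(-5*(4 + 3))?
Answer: -737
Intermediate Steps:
-2 + 21*(-5*(4 + 3)) = -2 + 21*(-5*7) = -2 + 21*(-35) = -2 - 735 = -737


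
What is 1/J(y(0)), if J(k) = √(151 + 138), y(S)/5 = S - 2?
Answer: 1/17 ≈ 0.058824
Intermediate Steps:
y(S) = -10 + 5*S (y(S) = 5*(S - 2) = 5*(-2 + S) = -10 + 5*S)
J(k) = 17 (J(k) = √289 = 17)
1/J(y(0)) = 1/17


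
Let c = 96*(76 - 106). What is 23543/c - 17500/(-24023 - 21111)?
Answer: -506094881/64992960 ≈ -7.7869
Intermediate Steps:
c = -2880 (c = 96*(-30) = -2880)
23543/c - 17500/(-24023 - 21111) = 23543/(-2880) - 17500/(-24023 - 21111) = 23543*(-1/2880) - 17500/(-45134) = -23543/2880 - 17500*(-1/45134) = -23543/2880 + 8750/22567 = -506094881/64992960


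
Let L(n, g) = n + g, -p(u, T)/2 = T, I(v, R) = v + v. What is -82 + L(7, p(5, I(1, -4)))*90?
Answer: 188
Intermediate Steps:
I(v, R) = 2*v
p(u, T) = -2*T
L(n, g) = g + n
-82 + L(7, p(5, I(1, -4)))*90 = -82 + (-4 + 7)*90 = -82 + 3*90 = -82 + 270 = 188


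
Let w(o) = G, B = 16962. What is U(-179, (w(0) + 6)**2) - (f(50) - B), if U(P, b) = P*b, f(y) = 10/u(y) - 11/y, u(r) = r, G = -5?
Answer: 839151/50 ≈ 16783.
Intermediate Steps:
w(o) = -5
f(y) = -1/y (f(y) = 10/y - 11/y = -1/y)
U(-179, (w(0) + 6)**2) - (f(50) - B) = -179*(-5 + 6)**2 - (-1/50 - 1*16962) = -179*1**2 - (-1*1/50 - 16962) = -179*1 - (-1/50 - 16962) = -179 - 1*(-848101/50) = -179 + 848101/50 = 839151/50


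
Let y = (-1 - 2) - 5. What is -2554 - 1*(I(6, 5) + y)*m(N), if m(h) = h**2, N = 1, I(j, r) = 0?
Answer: -2546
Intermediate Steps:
y = -8 (y = -3 - 5 = -8)
-2554 - 1*(I(6, 5) + y)*m(N) = -2554 - 1*(0 - 8)*1**2 = -2554 - 1*(-8) = -2554 + 8 = -2546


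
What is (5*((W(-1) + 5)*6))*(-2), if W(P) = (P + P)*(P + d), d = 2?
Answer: -180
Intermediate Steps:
W(P) = 2*P*(2 + P) (W(P) = (P + P)*(P + 2) = (2*P)*(2 + P) = 2*P*(2 + P))
(5*((W(-1) + 5)*6))*(-2) = (5*((2*(-1)*(2 - 1) + 5)*6))*(-2) = (5*((2*(-1)*1 + 5)*6))*(-2) = (5*((-2 + 5)*6))*(-2) = (5*(3*6))*(-2) = (5*18)*(-2) = 90*(-2) = -180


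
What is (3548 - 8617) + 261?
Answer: -4808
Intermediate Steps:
(3548 - 8617) + 261 = -5069 + 261 = -4808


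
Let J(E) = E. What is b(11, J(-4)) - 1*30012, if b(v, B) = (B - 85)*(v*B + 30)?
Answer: -28766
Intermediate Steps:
b(v, B) = (-85 + B)*(30 + B*v) (b(v, B) = (-85 + B)*(B*v + 30) = (-85 + B)*(30 + B*v))
b(11, J(-4)) - 1*30012 = (-2550 + 30*(-4) + 11*(-4)² - 85*(-4)*11) - 1*30012 = (-2550 - 120 + 11*16 + 3740) - 30012 = (-2550 - 120 + 176 + 3740) - 30012 = 1246 - 30012 = -28766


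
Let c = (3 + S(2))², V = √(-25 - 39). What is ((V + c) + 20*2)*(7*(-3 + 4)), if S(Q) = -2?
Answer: 287 + 56*I ≈ 287.0 + 56.0*I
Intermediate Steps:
V = 8*I (V = √(-64) = 8*I ≈ 8.0*I)
c = 1 (c = (3 - 2)² = 1² = 1)
((V + c) + 20*2)*(7*(-3 + 4)) = ((8*I + 1) + 20*2)*(7*(-3 + 4)) = ((1 + 8*I) + 40)*(7*1) = (41 + 8*I)*7 = 287 + 56*I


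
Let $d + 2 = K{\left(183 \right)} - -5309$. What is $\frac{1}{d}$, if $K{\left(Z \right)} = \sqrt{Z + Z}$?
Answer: $\frac{29}{153901} - \frac{\sqrt{366}}{28163883} \approx 0.00018775$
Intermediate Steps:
$K{\left(Z \right)} = \sqrt{2} \sqrt{Z}$ ($K{\left(Z \right)} = \sqrt{2 Z} = \sqrt{2} \sqrt{Z}$)
$d = 5307 + \sqrt{366}$ ($d = -2 + \left(\sqrt{2} \sqrt{183} - -5309\right) = -2 + \left(\sqrt{366} + 5309\right) = -2 + \left(5309 + \sqrt{366}\right) = 5307 + \sqrt{366} \approx 5326.1$)
$\frac{1}{d} = \frac{1}{5307 + \sqrt{366}}$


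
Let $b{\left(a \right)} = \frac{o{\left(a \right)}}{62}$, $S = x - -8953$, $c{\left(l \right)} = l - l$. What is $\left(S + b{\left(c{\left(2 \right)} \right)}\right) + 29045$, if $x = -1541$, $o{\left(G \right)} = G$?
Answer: $36457$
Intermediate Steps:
$c{\left(l \right)} = 0$
$S = 7412$ ($S = -1541 - -8953 = -1541 + 8953 = 7412$)
$b{\left(a \right)} = \frac{a}{62}$
$\left(S + b{\left(c{\left(2 \right)} \right)}\right) + 29045 = \left(7412 + \frac{1}{62} \cdot 0\right) + 29045 = \left(7412 + 0\right) + 29045 = 7412 + 29045 = 36457$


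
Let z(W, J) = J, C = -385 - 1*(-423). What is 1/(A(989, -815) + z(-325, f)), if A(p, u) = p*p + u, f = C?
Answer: 1/977344 ≈ 1.0232e-6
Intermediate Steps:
C = 38 (C = -385 + 423 = 38)
f = 38
A(p, u) = u + p² (A(p, u) = p² + u = u + p²)
1/(A(989, -815) + z(-325, f)) = 1/((-815 + 989²) + 38) = 1/((-815 + 978121) + 38) = 1/(977306 + 38) = 1/977344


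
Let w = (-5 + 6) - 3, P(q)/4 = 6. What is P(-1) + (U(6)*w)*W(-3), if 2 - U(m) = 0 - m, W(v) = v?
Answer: 72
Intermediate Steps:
P(q) = 24 (P(q) = 4*6 = 24)
U(m) = 2 + m (U(m) = 2 - (0 - m) = 2 - (-1)*m = 2 + m)
w = -2 (w = 1 - 3 = -2)
P(-1) + (U(6)*w)*W(-3) = 24 + ((2 + 6)*(-2))*(-3) = 24 + (8*(-2))*(-3) = 24 - 16*(-3) = 24 + 48 = 72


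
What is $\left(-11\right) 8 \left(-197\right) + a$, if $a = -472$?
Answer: $16864$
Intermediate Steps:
$\left(-11\right) 8 \left(-197\right) + a = \left(-11\right) 8 \left(-197\right) - 472 = \left(-88\right) \left(-197\right) - 472 = 17336 - 472 = 16864$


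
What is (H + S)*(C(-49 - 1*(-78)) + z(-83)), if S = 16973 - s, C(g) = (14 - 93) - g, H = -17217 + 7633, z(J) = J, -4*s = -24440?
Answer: -244289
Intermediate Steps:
s = 6110 (s = -¼*(-24440) = 6110)
H = -9584
C(g) = -79 - g
S = 10863 (S = 16973 - 1*6110 = 16973 - 6110 = 10863)
(H + S)*(C(-49 - 1*(-78)) + z(-83)) = (-9584 + 10863)*((-79 - (-49 - 1*(-78))) - 83) = 1279*((-79 - (-49 + 78)) - 83) = 1279*((-79 - 1*29) - 83) = 1279*((-79 - 29) - 83) = 1279*(-108 - 83) = 1279*(-191) = -244289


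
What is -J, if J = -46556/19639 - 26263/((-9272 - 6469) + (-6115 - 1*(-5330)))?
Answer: 253605399/324554114 ≈ 0.78140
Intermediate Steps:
J = -253605399/324554114 (J = -46556*1/19639 - 26263/(-15741 + (-6115 + 5330)) = -46556/19639 - 26263/(-15741 - 785) = -46556/19639 - 26263/(-16526) = -46556/19639 - 26263*(-1/16526) = -46556/19639 + 26263/16526 = -253605399/324554114 ≈ -0.78140)
-J = -1*(-253605399/324554114) = 253605399/324554114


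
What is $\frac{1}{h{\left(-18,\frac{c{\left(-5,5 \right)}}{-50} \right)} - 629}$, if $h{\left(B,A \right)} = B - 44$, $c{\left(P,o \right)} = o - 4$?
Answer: $- \frac{1}{691} \approx -0.0014472$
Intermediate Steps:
$c{\left(P,o \right)} = -4 + o$
$h{\left(B,A \right)} = -44 + B$
$\frac{1}{h{\left(-18,\frac{c{\left(-5,5 \right)}}{-50} \right)} - 629} = \frac{1}{\left(-44 - 18\right) - 629} = \frac{1}{-62 - 629} = \frac{1}{-691} = - \frac{1}{691}$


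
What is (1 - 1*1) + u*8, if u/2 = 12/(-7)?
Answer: -192/7 ≈ -27.429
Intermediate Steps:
u = -24/7 (u = 2*(12/(-7)) = 2*(12*(-⅐)) = 2*(-12/7) = -24/7 ≈ -3.4286)
(1 - 1*1) + u*8 = (1 - 1*1) - 24/7*8 = (1 - 1) - 192/7 = 0 - 192/7 = -192/7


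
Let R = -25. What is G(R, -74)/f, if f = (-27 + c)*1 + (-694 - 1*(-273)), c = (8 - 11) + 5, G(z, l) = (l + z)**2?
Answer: -9801/446 ≈ -21.975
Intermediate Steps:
c = 2 (c = -3 + 5 = 2)
f = -446 (f = (-27 + 2)*1 + (-694 - 1*(-273)) = -25*1 + (-694 + 273) = -25 - 421 = -446)
G(R, -74)/f = (-74 - 25)**2/(-446) = (-99)**2*(-1/446) = 9801*(-1/446) = -9801/446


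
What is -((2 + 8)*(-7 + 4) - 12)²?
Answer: -1764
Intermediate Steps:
-((2 + 8)*(-7 + 4) - 12)² = -(10*(-3) - 12)² = -(-30 - 12)² = -1*(-42)² = -1*1764 = -1764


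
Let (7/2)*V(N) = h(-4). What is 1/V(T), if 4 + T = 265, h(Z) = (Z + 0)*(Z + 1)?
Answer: 7/24 ≈ 0.29167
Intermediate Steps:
h(Z) = Z*(1 + Z)
T = 261 (T = -4 + 265 = 261)
V(N) = 24/7 (V(N) = 2*(-4*(1 - 4))/7 = 2*(-4*(-3))/7 = (2/7)*12 = 24/7)
1/V(T) = 1/(24/7) = 7/24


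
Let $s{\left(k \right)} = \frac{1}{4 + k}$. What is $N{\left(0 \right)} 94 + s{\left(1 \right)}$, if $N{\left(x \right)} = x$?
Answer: $\frac{1}{5} \approx 0.2$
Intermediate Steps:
$N{\left(0 \right)} 94 + s{\left(1 \right)} = 0 \cdot 94 + \frac{1}{4 + 1} = 0 + \frac{1}{5} = \frac{1}{5}$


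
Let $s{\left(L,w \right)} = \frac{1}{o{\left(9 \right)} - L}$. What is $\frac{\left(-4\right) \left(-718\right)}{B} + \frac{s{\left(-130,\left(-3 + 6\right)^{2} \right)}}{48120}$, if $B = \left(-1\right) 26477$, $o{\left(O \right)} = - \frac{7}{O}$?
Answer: $- \frac{53575702009}{493915726040} \approx -0.10847$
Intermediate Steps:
$B = -26477$
$s{\left(L,w \right)} = \frac{1}{- \frac{7}{9} - L}$
$\frac{\left(-4\right) \left(-718\right)}{B} + \frac{s{\left(-130,\left(-3 + 6\right)^{2} \right)}}{48120} = \frac{\left(-4\right) \left(-718\right)}{-26477} + \frac{\left(-9\right) \frac{1}{7 + 9 \left(-130\right)}}{48120} = 2872 \left(- \frac{1}{26477}\right) + - \frac{9}{7 - 1170} \cdot \frac{1}{48120} = - \frac{2872}{26477} + - \frac{9}{-1163} \cdot \frac{1}{48120} = - \frac{2872}{26477} + \left(-9\right) \left(- \frac{1}{1163}\right) \frac{1}{48120} = - \frac{2872}{26477} + \frac{9}{1163} \cdot \frac{1}{48120} = - \frac{2872}{26477} + \frac{3}{18654520} = - \frac{53575702009}{493915726040}$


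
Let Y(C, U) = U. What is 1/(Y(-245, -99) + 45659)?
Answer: 1/45560 ≈ 2.1949e-5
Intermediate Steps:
1/(Y(-245, -99) + 45659) = 1/(-99 + 45659) = 1/45560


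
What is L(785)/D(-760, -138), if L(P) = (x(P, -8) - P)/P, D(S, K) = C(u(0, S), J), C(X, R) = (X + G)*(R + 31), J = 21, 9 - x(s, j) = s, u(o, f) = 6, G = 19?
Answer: -1561/1020500 ≈ -0.0015296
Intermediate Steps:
x(s, j) = 9 - s
C(X, R) = (19 + X)*(31 + R) (C(X, R) = (X + 19)*(R + 31) = (19 + X)*(31 + R))
D(S, K) = 1300 (D(S, K) = 589 + 19*21 + 31*6 + 21*6 = 589 + 399 + 186 + 126 = 1300)
L(P) = (9 - 2*P)/P (L(P) = ((9 - P) - P)/P = (9 - 2*P)/P)
L(785)/D(-760, -138) = (-2 + 9/785)/1300 = (-2 + 9*(1/785))*(1/1300) = (-2 + 9/785)*(1/1300) = -1561/785*1/1300 = -1561/1020500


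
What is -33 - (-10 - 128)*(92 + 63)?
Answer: 21357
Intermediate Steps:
-33 - (-10 - 128)*(92 + 63) = -33 - (-138)*155 = -33 - 1*(-21390) = -33 + 21390 = 21357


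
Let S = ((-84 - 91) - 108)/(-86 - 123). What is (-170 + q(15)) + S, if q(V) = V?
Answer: -32112/209 ≈ -153.65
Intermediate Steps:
S = 283/209 (S = (-175 - 108)/(-209) = -283*(-1/209) = 283/209 ≈ 1.3541)
(-170 + q(15)) + S = (-170 + 15) + 283/209 = -155 + 283/209 = -32112/209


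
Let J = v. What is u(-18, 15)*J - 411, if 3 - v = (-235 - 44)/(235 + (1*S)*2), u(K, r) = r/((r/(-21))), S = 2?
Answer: -119145/239 ≈ -498.51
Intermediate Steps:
u(K, r) = -21 (u(K, r) = r/((r*(-1/21))) = r/((-r/21)) = r*(-21/r) = -21)
v = 996/239 (v = 3 - (-235 - 44)/(235 + (1*2)*2) = 3 - (-279)/(235 + 2*2) = 3 - (-279)/(235 + 4) = 3 - (-279)/239 = 3 - 1*(-279/239) = 3 + 279/239 = 996/239 ≈ 4.1674)
J = 996/239 ≈ 4.1674
u(-18, 15)*J - 411 = -21*996/239 - 411 = -20916/239 - 411 = -119145/239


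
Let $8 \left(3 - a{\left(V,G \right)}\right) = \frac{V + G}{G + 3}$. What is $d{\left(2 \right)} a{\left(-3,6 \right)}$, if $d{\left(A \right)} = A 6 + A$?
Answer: $\frac{497}{12} \approx 41.417$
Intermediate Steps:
$d{\left(A \right)} = 7 A$ ($d{\left(A \right)} = 6 A + A = 7 A$)
$a{\left(V,G \right)} = 3 - \frac{G + V}{8 \left(3 + G\right)}$ ($a{\left(V,G \right)} = 3 - \frac{\left(V + G\right) \frac{1}{G + 3}}{8} = 3 - \frac{\left(G + V\right) \frac{1}{3 + G}}{8} = 3 - \frac{\frac{1}{3 + G} \left(G + V\right)}{8} = 3 - \frac{G + V}{8 \left(3 + G\right)}$)
$d{\left(2 \right)} a{\left(-3,6 \right)} = 7 \cdot 2 \frac{72 - -3 + 23 \cdot 6}{8 \left(3 + 6\right)} = 14 \frac{72 + 3 + 138}{8 \cdot 9} = 14 \cdot \frac{1}{8} \cdot \frac{1}{9} \cdot 213 = 14 \cdot \frac{71}{24} = \frac{497}{12}$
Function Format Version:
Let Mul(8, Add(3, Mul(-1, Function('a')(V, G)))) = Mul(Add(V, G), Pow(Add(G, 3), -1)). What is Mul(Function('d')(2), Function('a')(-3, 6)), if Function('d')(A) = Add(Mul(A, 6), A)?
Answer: Rational(497, 12) ≈ 41.417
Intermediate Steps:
Function('d')(A) = Mul(7, A) (Function('d')(A) = Add(Mul(6, A), A) = Mul(7, A))
Function('a')(V, G) = Add(3, Mul(Rational(-1, 8), Pow(Add(3, G), -1), Add(G, V))) (Function('a')(V, G) = Add(3, Mul(Rational(-1, 8), Mul(Add(V, G), Pow(Add(G, 3), -1)))) = Add(3, Mul(Rational(-1, 8), Mul(Add(G, V), Pow(Add(3, G), -1)))) = Add(3, Mul(Rational(-1, 8), Mul(Pow(Add(3, G), -1), Add(G, V)))) = Add(3, Mul(Rational(-1, 8), Pow(Add(3, G), -1), Add(G, V))))
Mul(Function('d')(2), Function('a')(-3, 6)) = Mul(Mul(7, 2), Mul(Rational(1, 8), Pow(Add(3, 6), -1), Add(72, Mul(-1, -3), Mul(23, 6)))) = Mul(14, Mul(Rational(1, 8), Pow(9, -1), Add(72, 3, 138))) = Mul(14, Mul(Rational(1, 8), Rational(1, 9), 213)) = Mul(14, Rational(71, 24)) = Rational(497, 12)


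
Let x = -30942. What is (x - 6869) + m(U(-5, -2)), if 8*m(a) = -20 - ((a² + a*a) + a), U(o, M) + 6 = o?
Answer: -302739/8 ≈ -37842.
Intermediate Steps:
U(o, M) = -6 + o
m(a) = -5/2 - a²/4 - a/8 (m(a) = (-20 - ((a² + a*a) + a))/8 = (-20 - ((a² + a²) + a))/8 = (-20 - (2*a² + a))/8 = (-20 - (a + 2*a²))/8 = (-20 + (-a - 2*a²))/8 = (-20 - a - 2*a²)/8 = -5/2 - a²/4 - a/8)
(x - 6869) + m(U(-5, -2)) = (-30942 - 6869) + (-5/2 - (-6 - 5)²/4 - (-6 - 5)/8) = -37811 + (-5/2 - ¼*(-11)² - ⅛*(-11)) = -37811 + (-5/2 - ¼*121 + 11/8) = -37811 + (-5/2 - 121/4 + 11/8) = -37811 - 251/8 = -302739/8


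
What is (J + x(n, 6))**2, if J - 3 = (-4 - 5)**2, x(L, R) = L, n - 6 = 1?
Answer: 8281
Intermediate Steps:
n = 7 (n = 6 + 1 = 7)
J = 84 (J = 3 + (-4 - 5)**2 = 3 + (-9)**2 = 3 + 81 = 84)
(J + x(n, 6))**2 = (84 + 7)**2 = 91**2 = 8281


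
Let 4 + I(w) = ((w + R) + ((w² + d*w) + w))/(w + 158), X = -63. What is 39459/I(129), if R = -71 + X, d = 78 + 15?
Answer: 11324733/27614 ≈ 410.11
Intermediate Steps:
d = 93
R = -134 (R = -71 - 63 = -134)
I(w) = -4 + (-134 + w² + 95*w)/(158 + w) (I(w) = -4 + ((w - 134) + ((w² + 93*w) + w))/(w + 158) = -4 + ((-134 + w) + (w² + 94*w))/(158 + w) = -4 + (-134 + w² + 95*w)/(158 + w))
39459/I(129) = 39459/(((-766 + 129² + 91*129)/(158 + 129))) = 39459/(((-766 + 16641 + 11739)/287)) = 39459/(((1/287)*27614)) = 39459/(27614/287) = 39459*(287/27614) = 11324733/27614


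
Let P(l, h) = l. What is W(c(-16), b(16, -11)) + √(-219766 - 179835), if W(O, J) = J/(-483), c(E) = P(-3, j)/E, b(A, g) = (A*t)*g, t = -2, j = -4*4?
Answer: -352/483 + I*√399601 ≈ -0.72878 + 632.14*I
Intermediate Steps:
j = -16
b(A, g) = -2*A*g (b(A, g) = (A*(-2))*g = (-2*A)*g = -2*A*g)
c(E) = -3/E
W(O, J) = -J/483 (W(O, J) = J*(-1/483) = -J/483)
W(c(-16), b(16, -11)) + √(-219766 - 179835) = -(-2)*16*(-11)/483 + √(-219766 - 179835) = -1/483*352 + √(-399601) = -352/483 + I*√399601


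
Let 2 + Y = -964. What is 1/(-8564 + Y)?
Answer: -1/9530 ≈ -0.00010493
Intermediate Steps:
Y = -966 (Y = -2 - 964 = -966)
1/(-8564 + Y) = 1/(-8564 - 966) = 1/(-9530) = -1/9530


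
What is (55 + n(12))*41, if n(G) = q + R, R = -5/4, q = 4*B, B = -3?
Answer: 6847/4 ≈ 1711.8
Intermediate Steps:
q = -12 (q = 4*(-3) = -12)
R = -5/4 (R = -5*¼ = -5/4 ≈ -1.2500)
n(G) = -53/4 (n(G) = -12 - 5/4 = -53/4)
(55 + n(12))*41 = (55 - 53/4)*41 = (167/4)*41 = 6847/4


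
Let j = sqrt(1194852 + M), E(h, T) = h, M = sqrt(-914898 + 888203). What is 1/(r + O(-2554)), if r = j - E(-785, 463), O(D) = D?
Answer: -1/(1769 - sqrt(1194852 + I*sqrt(26695))) ≈ -0.0014795 - 1.6359e-7*I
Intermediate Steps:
M = I*sqrt(26695) (M = sqrt(-26695) = I*sqrt(26695) ≈ 163.39*I)
j = sqrt(1194852 + I*sqrt(26695)) ≈ 1093.1 + 0.075*I
r = 785 + sqrt(1194852 + I*sqrt(26695)) (r = sqrt(1194852 + I*sqrt(26695)) - 1*(-785) = sqrt(1194852 + I*sqrt(26695)) + 785 = 785 + sqrt(1194852 + I*sqrt(26695)) ≈ 1878.1 + 0.074736*I)
1/(r + O(-2554)) = 1/((785 + sqrt(1194852 + I*sqrt(26695))) - 2554) = 1/(-1769 + sqrt(1194852 + I*sqrt(26695)))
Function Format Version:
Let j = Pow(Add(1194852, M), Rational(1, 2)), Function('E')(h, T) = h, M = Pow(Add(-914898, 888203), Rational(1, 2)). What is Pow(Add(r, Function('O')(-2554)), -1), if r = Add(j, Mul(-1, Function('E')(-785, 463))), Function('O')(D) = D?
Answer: Mul(-1, Pow(Add(1769, Mul(-1, Pow(Add(1194852, Mul(I, Pow(26695, Rational(1, 2)))), Rational(1, 2)))), -1)) ≈ Add(-0.0014795, Mul(-1.6359e-7, I))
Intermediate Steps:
M = Mul(I, Pow(26695, Rational(1, 2))) (M = Pow(-26695, Rational(1, 2)) = Mul(I, Pow(26695, Rational(1, 2))) ≈ Mul(163.39, I))
j = Pow(Add(1194852, Mul(I, Pow(26695, Rational(1, 2)))), Rational(1, 2)) ≈ Add(1093.1, Mul(0.075, I))
r = Add(785, Pow(Add(1194852, Mul(I, Pow(26695, Rational(1, 2)))), Rational(1, 2))) (r = Add(Pow(Add(1194852, Mul(I, Pow(26695, Rational(1, 2)))), Rational(1, 2)), Mul(-1, -785)) = Add(Pow(Add(1194852, Mul(I, Pow(26695, Rational(1, 2)))), Rational(1, 2)), 785) = Add(785, Pow(Add(1194852, Mul(I, Pow(26695, Rational(1, 2)))), Rational(1, 2))) ≈ Add(1878.1, Mul(0.074736, I)))
Pow(Add(r, Function('O')(-2554)), -1) = Pow(Add(Add(785, Pow(Add(1194852, Mul(I, Pow(26695, Rational(1, 2)))), Rational(1, 2))), -2554), -1) = Pow(Add(-1769, Pow(Add(1194852, Mul(I, Pow(26695, Rational(1, 2)))), Rational(1, 2))), -1)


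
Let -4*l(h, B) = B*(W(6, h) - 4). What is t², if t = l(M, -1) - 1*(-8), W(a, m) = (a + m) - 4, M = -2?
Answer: 49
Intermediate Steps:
W(a, m) = -4 + a + m
l(h, B) = -B*(-2 + h)/4 (l(h, B) = -B*((-4 + 6 + h) - 4)/4 = -B*((2 + h) - 4)/4 = -B*(-2 + h)/4)
t = 7 (t = (¼)*(-1)*(2 - 1*(-2)) - 1*(-8) = (¼)*(-1)*(2 + 2) + 8 = (¼)*(-1)*4 + 8 = -1 + 8 = 7)
t² = 7² = 49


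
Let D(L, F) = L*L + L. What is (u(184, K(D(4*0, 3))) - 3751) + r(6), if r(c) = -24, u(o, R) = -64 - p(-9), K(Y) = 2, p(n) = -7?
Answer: -3832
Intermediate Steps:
D(L, F) = L + L² (D(L, F) = L² + L = L + L²)
u(o, R) = -57 (u(o, R) = -64 - 1*(-7) = -64 + 7 = -57)
(u(184, K(D(4*0, 3))) - 3751) + r(6) = (-57 - 3751) - 24 = -3808 - 24 = -3832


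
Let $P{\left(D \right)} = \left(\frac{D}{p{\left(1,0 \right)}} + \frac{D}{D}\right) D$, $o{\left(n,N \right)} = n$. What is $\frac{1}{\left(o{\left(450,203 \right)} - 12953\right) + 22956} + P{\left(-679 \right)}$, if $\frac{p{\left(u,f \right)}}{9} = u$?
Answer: $\frac{4755383299}{94077} \approx 50548.0$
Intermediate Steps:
$p{\left(u,f \right)} = 9 u$
$P{\left(D \right)} = D \left(1 + \frac{D}{9}\right)$ ($P{\left(D \right)} = \left(\frac{D}{9 \cdot 1} + \frac{D}{D}\right) D = \left(\frac{D}{9} + 1\right) D = \left(1 + \frac{D}{9}\right) D = D \left(1 + \frac{D}{9}\right)$)
$\frac{1}{\left(o{\left(450,203 \right)} - 12953\right) + 22956} + P{\left(-679 \right)} = \frac{1}{\left(450 - 12953\right) + 22956} + \frac{1}{9} \left(-679\right) \left(9 - 679\right) = \frac{1}{-12503 + 22956} + \frac{1}{9} \left(-679\right) \left(-670\right) = \frac{1}{10453} + \frac{454930}{9} = \frac{4755383299}{94077}$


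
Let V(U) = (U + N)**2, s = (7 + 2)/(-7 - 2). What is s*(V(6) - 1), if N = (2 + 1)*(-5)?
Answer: -80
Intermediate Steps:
s = -1 (s = 9/(-9) = 9*(-1/9) = -1)
N = -15 (N = 3*(-5) = -15)
V(U) = (-15 + U)**2 (V(U) = (U - 15)**2 = (-15 + U)**2)
s*(V(6) - 1) = -((-15 + 6)**2 - 1) = -((-9)**2 - 1) = -(81 - 1) = -1*80 = -80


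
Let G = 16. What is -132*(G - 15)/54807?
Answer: -44/18269 ≈ -0.0024085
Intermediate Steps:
-132*(G - 15)/54807 = -132*(16 - 15)/54807 = -132*1*(1/54807) = -132*1/54807 = -44/18269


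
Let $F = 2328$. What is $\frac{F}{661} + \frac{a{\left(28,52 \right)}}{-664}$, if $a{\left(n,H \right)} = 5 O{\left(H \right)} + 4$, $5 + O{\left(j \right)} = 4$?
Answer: $\frac{1546453}{438904} \approx 3.5234$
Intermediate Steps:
$O{\left(j \right)} = -1$ ($O{\left(j \right)} = -5 + 4 = -1$)
$a{\left(n,H \right)} = -1$ ($a{\left(n,H \right)} = 5 \left(-1\right) + 4 = -5 + 4 = -1$)
$\frac{F}{661} + \frac{a{\left(28,52 \right)}}{-664} = \frac{2328}{661} - \frac{1}{-664} = 2328 \cdot \frac{1}{661} - - \frac{1}{664} = \frac{2328}{661} + \frac{1}{664} = \frac{1546453}{438904}$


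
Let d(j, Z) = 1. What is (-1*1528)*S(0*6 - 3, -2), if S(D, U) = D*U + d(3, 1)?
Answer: -10696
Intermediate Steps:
S(D, U) = 1 + D*U (S(D, U) = D*U + 1 = 1 + D*U)
(-1*1528)*S(0*6 - 3, -2) = (-1*1528)*(1 + (0*6 - 3)*(-2)) = -1528*(1 + (0 - 3)*(-2)) = -1528*(1 - 3*(-2)) = -1528*(1 + 6) = -1528*7 = -10696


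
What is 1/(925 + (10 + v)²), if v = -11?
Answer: 1/926 ≈ 0.0010799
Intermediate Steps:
1/(925 + (10 + v)²) = 1/(925 + (10 - 11)²) = 1/(925 + (-1)²) = 1/(925 + 1) = 1/926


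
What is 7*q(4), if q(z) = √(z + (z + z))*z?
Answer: 56*√3 ≈ 96.995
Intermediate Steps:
q(z) = √3*z^(3/2) (q(z) = √(z + 2*z)*z = √(3*z)*z = (√3*√z)*z = √3*z^(3/2))
7*q(4) = 7*(√3*4^(3/2)) = 7*(√3*8) = 7*(8*√3) = 56*√3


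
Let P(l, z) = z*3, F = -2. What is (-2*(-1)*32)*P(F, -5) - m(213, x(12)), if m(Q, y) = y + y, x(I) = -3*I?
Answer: -888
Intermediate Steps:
P(l, z) = 3*z
m(Q, y) = 2*y
(-2*(-1)*32)*P(F, -5) - m(213, x(12)) = (-2*(-1)*32)*(3*(-5)) - 2*(-3*12) = (2*32)*(-15) - 2*(-36) = 64*(-15) - 1*(-72) = -960 + 72 = -888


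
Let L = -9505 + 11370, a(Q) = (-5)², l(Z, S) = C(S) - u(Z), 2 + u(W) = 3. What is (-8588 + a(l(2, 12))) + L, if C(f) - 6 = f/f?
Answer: -6698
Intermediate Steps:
C(f) = 7 (C(f) = 6 + f/f = 6 + 1 = 7)
u(W) = 1 (u(W) = -2 + 3 = 1)
l(Z, S) = 6 (l(Z, S) = 7 - 1*1 = 7 - 1 = 6)
a(Q) = 25
L = 1865
(-8588 + a(l(2, 12))) + L = (-8588 + 25) + 1865 = -8563 + 1865 = -6698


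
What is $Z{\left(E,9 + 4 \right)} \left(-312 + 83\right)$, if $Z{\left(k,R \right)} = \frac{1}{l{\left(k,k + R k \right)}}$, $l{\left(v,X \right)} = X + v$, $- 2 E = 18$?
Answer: $\frac{229}{135} \approx 1.6963$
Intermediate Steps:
$E = -9$ ($E = \left(- \frac{1}{2}\right) 18 = -9$)
$Z{\left(k,R \right)} = \frac{1}{2 k + R k}$ ($Z{\left(k,R \right)} = \frac{1}{\left(k + R k\right) + k} = \frac{1}{2 k + R k}$)
$Z{\left(E,9 + 4 \right)} \left(-312 + 83\right) = \frac{1}{\left(-9\right) \left(2 + \left(9 + 4\right)\right)} \left(-312 + 83\right) = - \frac{1}{9 \left(2 + 13\right)} \left(-229\right) = - \frac{1}{9 \cdot 15} \left(-229\right) = \left(- \frac{1}{9}\right) \frac{1}{15} \left(-229\right) = \left(- \frac{1}{135}\right) \left(-229\right) = \frac{229}{135}$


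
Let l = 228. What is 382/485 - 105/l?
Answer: 12057/36860 ≈ 0.32710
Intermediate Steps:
382/485 - 105/l = 382/485 - 105/228 = 382*(1/485) - 105*1/228 = 382/485 - 35/76 = 12057/36860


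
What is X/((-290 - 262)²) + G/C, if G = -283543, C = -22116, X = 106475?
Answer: 7395957281/561569472 ≈ 13.170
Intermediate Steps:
X/((-290 - 262)²) + G/C = 106475/((-290 - 262)²) - 283543/(-22116) = 106475/((-552)²) - 283543*(-1/22116) = 106475/304704 + 283543/22116 = 7395957281/561569472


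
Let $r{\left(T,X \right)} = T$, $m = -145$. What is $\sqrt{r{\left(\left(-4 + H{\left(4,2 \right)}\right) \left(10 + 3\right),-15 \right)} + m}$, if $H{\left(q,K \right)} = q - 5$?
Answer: $i \sqrt{210} \approx 14.491 i$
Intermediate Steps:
$H{\left(q,K \right)} = -5 + q$ ($H{\left(q,K \right)} = q - 5 = -5 + q$)
$\sqrt{r{\left(\left(-4 + H{\left(4,2 \right)}\right) \left(10 + 3\right),-15 \right)} + m} = \sqrt{\left(-4 + \left(-5 + 4\right)\right) \left(10 + 3\right) - 145} = \sqrt{\left(-4 - 1\right) 13 - 145} = \sqrt{\left(-5\right) 13 - 145} = \sqrt{-65 - 145} = \sqrt{-210} = i \sqrt{210}$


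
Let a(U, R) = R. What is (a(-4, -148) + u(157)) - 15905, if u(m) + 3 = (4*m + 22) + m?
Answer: -15249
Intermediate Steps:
u(m) = 19 + 5*m (u(m) = -3 + ((4*m + 22) + m) = -3 + ((22 + 4*m) + m) = -3 + (22 + 5*m) = 19 + 5*m)
(a(-4, -148) + u(157)) - 15905 = (-148 + (19 + 5*157)) - 15905 = (-148 + (19 + 785)) - 15905 = (-148 + 804) - 15905 = 656 - 15905 = -15249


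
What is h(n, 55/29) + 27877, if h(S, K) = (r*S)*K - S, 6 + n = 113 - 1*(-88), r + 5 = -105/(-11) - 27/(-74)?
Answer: 63302647/2146 ≈ 29498.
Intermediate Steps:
r = 3997/814 (r = -5 + (-105/(-11) - 27/(-74)) = -5 + (-105*(-1/11) - 27*(-1/74)) = -5 + (105/11 + 27/74) = -5 + 8067/814 = 3997/814 ≈ 4.9103)
n = 195 (n = -6 + (113 - 1*(-88)) = -6 + (113 + 88) = -6 + 201 = 195)
h(S, K) = -S + 3997*K*S/814 (h(S, K) = (3997*S/814)*K - S = 3997*K*S/814 - S = -S + 3997*K*S/814)
h(n, 55/29) + 27877 = (1/814)*195*(-814 + 3997*(55/29)) + 27877 = (1/814)*195*(-814 + 219835/29) + 27877 = (1/814)*195*(196229/29) + 27877 = 3478605/2146 + 27877 = 63302647/2146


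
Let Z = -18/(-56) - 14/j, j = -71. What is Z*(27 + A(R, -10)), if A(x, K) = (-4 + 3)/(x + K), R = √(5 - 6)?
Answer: 403121/28684 + 1031*I/200788 ≈ 14.054 + 0.0051348*I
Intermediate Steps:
R = I (R = √(-1) = I ≈ 1.0*I)
A(x, K) = -1/(K + x)
Z = 1031/1988 (Z = -18/(-56) - 14/(-71) = -18*(-1/56) - 14*(-1/71) = 9/28 + 14/71 = 1031/1988 ≈ 0.51861)
Z*(27 + A(R, -10)) = 1031*(27 - 1/(-10 + I))/1988 = 1031*(27 - (-10 - I)/101)/1988 = 27837/1988 - 1031*(-10 - I)/200788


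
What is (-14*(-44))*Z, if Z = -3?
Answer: -1848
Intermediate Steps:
(-14*(-44))*Z = -14*(-44)*(-3) = 616*(-3) = -1848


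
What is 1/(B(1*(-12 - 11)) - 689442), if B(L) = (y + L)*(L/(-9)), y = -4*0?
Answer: -9/6205507 ≈ -1.4503e-6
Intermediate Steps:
y = 0
B(L) = -L²/9 (B(L) = (0 + L)*(L/(-9)) = L*(L*(-⅑)) = L*(-L/9) = -L²/9)
1/(B(1*(-12 - 11)) - 689442) = 1/(-(-12 - 11)²/9 - 689442) = 1/(-(1*(-23))²/9 - 689442) = 1/(-⅑*(-23)² - 689442) = 1/(-⅑*529 - 689442) = 1/(-529/9 - 689442) = 1/(-6205507/9) = -9/6205507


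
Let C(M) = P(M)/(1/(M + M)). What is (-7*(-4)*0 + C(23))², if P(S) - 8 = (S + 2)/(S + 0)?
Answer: 174724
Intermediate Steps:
P(S) = 8 + (2 + S)/S (P(S) = 8 + (S + 2)/(S + 0) = 8 + (2 + S)/S)
C(M) = 2*M*(9 + 2/M) (C(M) = (9 + 2/M)/(1/(M + M)) = (9 + 2/M)/(1/(2*M)) = (9 + 2/M)/((1/(2*M))) = (9 + 2/M)*(2*M) = 2*M*(9 + 2/M))
(-7*(-4)*0 + C(23))² = (-7*(-4)*0 + (4 + 18*23))² = (28*0 + (4 + 414))² = (0 + 418)² = 418² = 174724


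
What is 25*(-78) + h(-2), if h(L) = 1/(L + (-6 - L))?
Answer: -11701/6 ≈ -1950.2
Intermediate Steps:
h(L) = -⅙ (h(L) = 1/(-6) = -⅙)
25*(-78) + h(-2) = 25*(-78) - ⅙ = -1950 - ⅙ = -11701/6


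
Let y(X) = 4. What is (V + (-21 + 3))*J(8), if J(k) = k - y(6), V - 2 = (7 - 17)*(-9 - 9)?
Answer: 656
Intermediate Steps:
V = 182 (V = 2 + (7 - 17)*(-9 - 9) = 2 - 10*(-18) = 2 + 180 = 182)
J(k) = -4 + k (J(k) = k - 1*4 = k - 4 = -4 + k)
(V + (-21 + 3))*J(8) = (182 + (-21 + 3))*(-4 + 8) = (182 - 18)*4 = 164*4 = 656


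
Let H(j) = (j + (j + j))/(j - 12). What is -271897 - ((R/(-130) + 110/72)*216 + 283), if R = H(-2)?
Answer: -123991726/455 ≈ -2.7251e+5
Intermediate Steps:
H(j) = 3*j/(-12 + j) (H(j) = (j + 2*j)/(-12 + j) = (3*j)/(-12 + j) = 3*j/(-12 + j))
R = 3/7 (R = 3*(-2)/(-12 - 2) = 3*(-2)/(-14) = 3*(-2)*(-1/14) = 3/7 ≈ 0.42857)
-271897 - ((R/(-130) + 110/72)*216 + 283) = -271897 - (((3/7)/(-130) + 110/72)*216 + 283) = -271897 - (((3/7)*(-1/130) + 110*(1/72))*216 + 283) = -271897 - ((-3/910 + 55/36)*216 + 283) = -271897 - ((24971/16380)*216 + 283) = -271897 - (149826/455 + 283) = -271897 - 1*278591/455 = -271897 - 278591/455 = -123991726/455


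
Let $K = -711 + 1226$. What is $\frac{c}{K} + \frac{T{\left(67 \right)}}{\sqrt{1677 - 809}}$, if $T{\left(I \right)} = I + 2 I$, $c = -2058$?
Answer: $- \frac{2058}{515} + \frac{201 \sqrt{217}}{434} \approx 2.8263$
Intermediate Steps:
$T{\left(I \right)} = 3 I$
$K = 515$
$\frac{c}{K} + \frac{T{\left(67 \right)}}{\sqrt{1677 - 809}} = - \frac{2058}{515} + \frac{3 \cdot 67}{\sqrt{1677 - 809}} = \left(-2058\right) \frac{1}{515} + \frac{201}{\sqrt{868}} = - \frac{2058}{515} + \frac{201}{2 \sqrt{217}} = - \frac{2058}{515} + 201 \frac{\sqrt{217}}{434} = - \frac{2058}{515} + \frac{201 \sqrt{217}}{434}$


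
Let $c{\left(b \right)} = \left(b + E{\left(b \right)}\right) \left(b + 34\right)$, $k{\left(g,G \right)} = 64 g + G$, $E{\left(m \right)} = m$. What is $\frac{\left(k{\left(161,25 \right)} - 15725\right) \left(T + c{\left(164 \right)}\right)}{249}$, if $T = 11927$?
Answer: $- \frac{414795916}{249} \approx -1.6658 \cdot 10^{6}$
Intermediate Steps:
$k{\left(g,G \right)} = G + 64 g$
$c{\left(b \right)} = 2 b \left(34 + b\right)$ ($c{\left(b \right)} = \left(b + b\right) \left(b + 34\right) = 2 b \left(34 + b\right)$)
$\frac{\left(k{\left(161,25 \right)} - 15725\right) \left(T + c{\left(164 \right)}\right)}{249} = \frac{\left(\left(25 + 64 \cdot 161\right) - 15725\right) \left(11927 + 2 \cdot 164 \left(34 + 164\right)\right)}{249} = \left(\left(25 + 10304\right) - 15725\right) \left(11927 + 2 \cdot 164 \cdot 198\right) \frac{1}{249} = \left(10329 - 15725\right) \left(11927 + 64944\right) \frac{1}{249} = \left(-5396\right) 76871 \cdot \frac{1}{249} = \left(-414795916\right) \frac{1}{249} = - \frac{414795916}{249}$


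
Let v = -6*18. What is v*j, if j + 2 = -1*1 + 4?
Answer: -108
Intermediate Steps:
j = 1 (j = -2 + (-1*1 + 4) = -2 + (-1 + 4) = -2 + 3 = 1)
v = -108
v*j = -108*1 = -108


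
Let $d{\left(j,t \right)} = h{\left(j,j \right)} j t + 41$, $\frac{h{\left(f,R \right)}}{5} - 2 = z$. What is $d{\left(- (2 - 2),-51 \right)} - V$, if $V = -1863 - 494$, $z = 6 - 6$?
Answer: $2398$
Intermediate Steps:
$z = 0$ ($z = 6 - 6 = 0$)
$h{\left(f,R \right)} = 10$ ($h{\left(f,R \right)} = 10 + 5 \cdot 0 = 10 + 0 = 10$)
$d{\left(j,t \right)} = 41 + 10 j t$ ($d{\left(j,t \right)} = 10 j t + 41 = 41 + 10 j t$)
$V = -2357$ ($V = -1863 - 494 = -2357$)
$d{\left(- (2 - 2),-51 \right)} - V = \left(41 + 10 \left(- (2 - 2)\right) \left(-51\right)\right) - -2357 = \left(41 + 10 \left(\left(-1\right) 0\right) \left(-51\right)\right) + 2357 = \left(41 + 10 \cdot 0 \left(-51\right)\right) + 2357 = \left(41 + 0\right) + 2357 = 41 + 2357 = 2398$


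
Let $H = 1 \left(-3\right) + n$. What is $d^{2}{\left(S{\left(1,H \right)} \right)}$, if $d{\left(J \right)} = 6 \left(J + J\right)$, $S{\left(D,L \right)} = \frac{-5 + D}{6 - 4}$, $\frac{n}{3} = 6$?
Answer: $576$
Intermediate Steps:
$n = 18$ ($n = 3 \cdot 6 = 18$)
$H = 15$ ($H = 1 \left(-3\right) + 18 = -3 + 18 = 15$)
$S{\left(D,L \right)} = - \frac{5}{2} + \frac{D}{2}$ ($S{\left(D,L \right)} = \frac{-5 + D}{2} = \left(-5 + D\right) \frac{1}{2} = - \frac{5}{2} + \frac{D}{2}$)
$d{\left(J \right)} = 12 J$ ($d{\left(J \right)} = 6 \cdot 2 J = 12 J$)
$d^{2}{\left(S{\left(1,H \right)} \right)} = \left(12 \left(- \frac{5}{2} + \frac{1}{2} \cdot 1\right)\right)^{2} = \left(12 \left(- \frac{5}{2} + \frac{1}{2}\right)\right)^{2} = \left(12 \left(-2\right)\right)^{2} = \left(-24\right)^{2} = 576$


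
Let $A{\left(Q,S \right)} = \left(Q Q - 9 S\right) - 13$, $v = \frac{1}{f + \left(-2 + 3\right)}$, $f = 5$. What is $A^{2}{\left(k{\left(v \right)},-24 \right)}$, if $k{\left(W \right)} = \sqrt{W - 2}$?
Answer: $\frac{1456849}{36} \approx 40468.0$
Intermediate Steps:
$v = \frac{1}{6}$ ($v = \frac{1}{5 + \left(-2 + 3\right)} = \frac{1}{5 + 1} = \frac{1}{6} \approx 0.16667$)
$k{\left(W \right)} = \sqrt{-2 + W}$
$A{\left(Q,S \right)} = -13 + Q^{2} - 9 S$ ($A{\left(Q,S \right)} = \left(Q^{2} - 9 S\right) - 13 = -13 + Q^{2} - 9 S$)
$A^{2}{\left(k{\left(v \right)},-24 \right)} = \left(-13 + \left(\sqrt{-2 + \frac{1}{6}}\right)^{2} - -216\right)^{2} = \left(-13 + \left(\sqrt{- \frac{11}{6}}\right)^{2} + 216\right)^{2} = \left(-13 + \left(\frac{i \sqrt{66}}{6}\right)^{2} + 216\right)^{2} = \left(-13 - \frac{11}{6} + 216\right)^{2} = \left(\frac{1207}{6}\right)^{2} = \frac{1456849}{36}$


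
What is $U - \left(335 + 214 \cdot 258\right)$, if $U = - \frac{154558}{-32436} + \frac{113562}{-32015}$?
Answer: $- \frac{28840440452021}{519219270} \approx -55546.0$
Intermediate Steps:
$U = \frac{632338669}{519219270}$ ($U = \left(-154558\right) \left(- \frac{1}{32436}\right) + 113562 \left(- \frac{1}{32015}\right) = \frac{77279}{16218} - \frac{113562}{32015} = \frac{632338669}{519219270} \approx 1.2179$)
$U - \left(335 + 214 \cdot 258\right) = \frac{632338669}{519219270} - \left(335 + 214 \cdot 258\right) = \frac{632338669}{519219270} - \left(335 + 55212\right) = \frac{632338669}{519219270} - 55547 = - \frac{28840440452021}{519219270}$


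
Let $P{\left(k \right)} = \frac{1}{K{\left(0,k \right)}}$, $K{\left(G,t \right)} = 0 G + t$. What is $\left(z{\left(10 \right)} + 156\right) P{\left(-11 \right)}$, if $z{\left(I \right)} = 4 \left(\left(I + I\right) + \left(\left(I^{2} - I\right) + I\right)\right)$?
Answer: $- \frac{636}{11} \approx -57.818$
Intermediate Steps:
$z{\left(I \right)} = 4 I^{2} + 8 I$ ($z{\left(I \right)} = 4 \left(2 I + I^{2}\right) = 4 \left(I^{2} + 2 I\right) = 4 I^{2} + 8 I$)
$K{\left(G,t \right)} = t$ ($K{\left(G,t \right)} = 0 + t = t$)
$P{\left(k \right)} = \frac{1}{k}$
$\left(z{\left(10 \right)} + 156\right) P{\left(-11 \right)} = \frac{4 \cdot 10 \left(2 + 10\right) + 156}{-11} = \left(4 \cdot 10 \cdot 12 + 156\right) \left(- \frac{1}{11}\right) = \left(480 + 156\right) \left(- \frac{1}{11}\right) = 636 \left(- \frac{1}{11}\right) = - \frac{636}{11}$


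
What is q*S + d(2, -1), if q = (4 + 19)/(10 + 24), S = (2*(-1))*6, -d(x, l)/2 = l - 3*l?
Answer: -206/17 ≈ -12.118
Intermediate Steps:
d(x, l) = 4*l (d(x, l) = -2*(l - 3*l) = -(-4)*l = 4*l)
S = -12 (S = -2*6 = -12)
q = 23/34 ≈ 0.67647
q*S + d(2, -1) = (23/34)*(-12) + 4*(-1) = -138/17 - 4 = -206/17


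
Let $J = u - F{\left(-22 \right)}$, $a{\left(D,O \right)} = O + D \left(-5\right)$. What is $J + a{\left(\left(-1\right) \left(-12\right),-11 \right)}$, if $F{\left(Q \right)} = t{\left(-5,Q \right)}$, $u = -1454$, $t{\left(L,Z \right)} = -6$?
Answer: $-1519$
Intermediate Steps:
$a{\left(D,O \right)} = O - 5 D$
$F{\left(Q \right)} = -6$
$J = -1448$ ($J = -1454 - -6 = -1454 + 6 = -1448$)
$J + a{\left(\left(-1\right) \left(-12\right),-11 \right)} = -1448 - \left(11 + 5 \left(\left(-1\right) \left(-12\right)\right)\right) = -1448 - 71 = -1519$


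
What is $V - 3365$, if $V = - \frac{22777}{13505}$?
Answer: $- \frac{45467102}{13505} \approx -3366.7$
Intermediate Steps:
$V = - \frac{22777}{13505}$ ($V = \left(-22777\right) \frac{1}{13505} = - \frac{22777}{13505} \approx -1.6866$)
$V - 3365 = - \frac{22777}{13505} - 3365 = - \frac{45467102}{13505}$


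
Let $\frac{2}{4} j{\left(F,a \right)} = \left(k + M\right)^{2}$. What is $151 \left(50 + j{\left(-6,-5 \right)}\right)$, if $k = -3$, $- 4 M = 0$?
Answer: $10268$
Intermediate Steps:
$M = 0$ ($M = \left(- \frac{1}{4}\right) 0 = 0$)
$j{\left(F,a \right)} = 18$ ($j{\left(F,a \right)} = 2 \left(-3 + 0\right)^{2} = 2 \left(-3\right)^{2} = 2 \cdot 9 = 18$)
$151 \left(50 + j{\left(-6,-5 \right)}\right) = 151 \left(50 + 18\right) = 151 \cdot 68 = 10268$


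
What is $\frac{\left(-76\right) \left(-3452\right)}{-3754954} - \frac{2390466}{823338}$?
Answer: $- \frac{766007853295}{257633026371} \approx -2.9733$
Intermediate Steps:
$\frac{\left(-76\right) \left(-3452\right)}{-3754954} - \frac{2390466}{823338} = 262352 \left(- \frac{1}{3754954}\right) - \frac{398411}{137223} = - \frac{131176}{1877477} - \frac{398411}{137223} = - \frac{766007853295}{257633026371}$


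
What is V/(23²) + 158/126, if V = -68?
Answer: 37507/33327 ≈ 1.1254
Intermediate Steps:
V/(23²) + 158/126 = -68/(23²) + 158/126 = -68/529 + 158*(1/126) = -68*1/529 + 79/63 = -68/529 + 79/63 = 37507/33327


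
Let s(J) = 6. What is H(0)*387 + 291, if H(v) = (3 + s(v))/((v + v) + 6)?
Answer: 1743/2 ≈ 871.50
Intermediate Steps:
H(v) = 9/(6 + 2*v) (H(v) = (3 + 6)/((v + v) + 6) = 9/(2*v + 6) = 9/(6 + 2*v))
H(0)*387 + 291 = (9/(2*(3 + 0)))*387 + 291 = ((9/2)/3)*387 + 291 = ((9/2)*(⅓))*387 + 291 = (3/2)*387 + 291 = 1161/2 + 291 = 1743/2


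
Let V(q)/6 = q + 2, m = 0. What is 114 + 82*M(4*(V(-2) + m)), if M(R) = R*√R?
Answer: 114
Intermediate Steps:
V(q) = 12 + 6*q (V(q) = 6*(q + 2) = 6*(2 + q) = 12 + 6*q)
M(R) = R^(3/2)
114 + 82*M(4*(V(-2) + m)) = 114 + 82*(4*((12 + 6*(-2)) + 0))^(3/2) = 114 + 82*(4*((12 - 12) + 0))^(3/2) = 114 + 82*(4*(0 + 0))^(3/2) = 114 + 82*(4*0)^(3/2) = 114 + 82*0^(3/2) = 114 + 82*0 = 114 + 0 = 114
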